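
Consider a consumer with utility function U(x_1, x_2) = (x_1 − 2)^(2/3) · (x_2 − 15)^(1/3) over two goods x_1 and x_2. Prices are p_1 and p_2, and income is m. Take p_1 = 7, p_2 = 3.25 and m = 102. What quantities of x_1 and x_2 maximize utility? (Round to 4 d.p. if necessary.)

MRS = 2·(x_2−15)/(x_1−2). Tangency with p_1/p_2 gives x_2−15 = (1/2)·(p_1/p_2)·(x_1−2).
After buying the subsistence bundle (2, 15), a share 2/3 of the remaining income goes to x_1: x_1* = 2 + 2/3·(m − 2p_1 − 15p_2)/p_1.
Discretionary income = 102 − 2·7 − 15·3.25 = 39.25; x_1* = 2 + 2/3·39.25/7 = 5.7381; x_2* = 15 + 1/3·39.25/3.25 = 19.0256.

x_1* = 5.7381, x_2* = 19.0256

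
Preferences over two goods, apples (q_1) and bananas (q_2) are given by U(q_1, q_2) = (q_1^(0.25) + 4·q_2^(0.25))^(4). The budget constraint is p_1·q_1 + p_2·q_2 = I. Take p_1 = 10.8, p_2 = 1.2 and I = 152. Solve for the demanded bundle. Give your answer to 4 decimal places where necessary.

With the ratio pinned down, the budget gives q_1* = I/(p_1 + p_2·(q_2/q_1)) and q_2* = (q_2/q_1)·q_1*.
Numerically q_2/q_1 = 118.869381, so q_1* = 152/(10.8 + 1.2·118.869381) = 0.9906 and q_2* = 118.869381·0.9906 = 117.7513.

q_1* = 0.9906, q_2* = 117.7513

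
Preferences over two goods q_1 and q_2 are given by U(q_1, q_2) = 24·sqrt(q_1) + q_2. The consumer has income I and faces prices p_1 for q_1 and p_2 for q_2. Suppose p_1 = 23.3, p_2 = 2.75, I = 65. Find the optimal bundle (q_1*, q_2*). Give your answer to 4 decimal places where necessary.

MU_q_1 = 12/√q_1, MU_q_2 = 1. Tangency: 12/√q_1 = p_1/p_2.
Thus q_1* = (12·p_2/p_1)² — independent of I — with the rest of income spent on q_2.
Plugging in: q_1* = (12·2.75/23.3)² = 2.0059, q_2* = 6.6407.

q_1* = 2.0059, q_2* = 6.6407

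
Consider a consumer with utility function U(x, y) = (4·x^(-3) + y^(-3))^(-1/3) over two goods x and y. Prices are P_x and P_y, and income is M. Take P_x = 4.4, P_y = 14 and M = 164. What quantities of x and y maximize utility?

From the CES first-order condition, 4·(y/x)^(4) = P_x/P_y.
Solve for the ratio: y/x = [(1/4)·P_x/P_y]^(0.25).
With the ratio pinned down, the budget gives x* = M/(P_x + P_y·(y/x)) and y* = (y/x)·x*.
Numerically y/x = 0.529439, so x* = 164/(4.4 + 14·0.529439) = 13.884 and y* = 0.529439·13.884 = 7.3507.

x* = 13.884, y* = 7.3507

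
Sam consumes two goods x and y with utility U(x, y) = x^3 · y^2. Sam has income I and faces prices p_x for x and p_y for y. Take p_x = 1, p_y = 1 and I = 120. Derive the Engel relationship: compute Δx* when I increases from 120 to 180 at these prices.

Tangency: MRS = (3/2)·y/x = p_x/p_y.
So 3·p_y·y = 2·p_x·x; combined with the budget, a share 0.6 of income goes to x.
Demand: x*(p_x,p_y,I) = 0.6·I/p_x and y* = 0.4·I/p_y.
At p_x=1, p_y=1, I=120: x* = 0.6·120/1 = 72.
At I' = 180: x* = 108. Change: 108 − 72 = 36.

Δx* = 36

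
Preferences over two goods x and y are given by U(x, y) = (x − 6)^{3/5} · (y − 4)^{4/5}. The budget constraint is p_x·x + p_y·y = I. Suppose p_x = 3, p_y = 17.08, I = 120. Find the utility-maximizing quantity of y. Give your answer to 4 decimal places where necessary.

y* = 5.1268

MRS = (3/4)·(y−4)/(x−6). Tangency with p_x/p_y gives y−4 = (4/3)·(p_x/p_y)·(x−6).
Substituting into the budget: x* = 6 + 3/7·(I − 6·p_x − 4·p_y)/p_x, and y* = 4 + 4/7·(…)/p_y.
Discretionary income = 120 − 6·3 − 4·17.08 = 33.68; y* = 4 + 4/7·33.68/17.08 = 5.1268.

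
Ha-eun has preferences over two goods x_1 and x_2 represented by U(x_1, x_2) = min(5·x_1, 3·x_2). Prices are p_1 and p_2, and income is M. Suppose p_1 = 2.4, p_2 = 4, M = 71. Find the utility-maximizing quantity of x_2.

x_2* = 13.0515

Leontief preferences: the optimum is at the kink where x_1/3 = x_2/5, i.e. x_2 = (5/3)·x_1.
Budget: p_1·x_1 + p_2·(5/3)·x_1 = M, so (3·p_1 + 5·p_2)·x_1 = 3·M.
Demand: x_1*(p_1,p_2,M) = 3·M/(3·p_1 + 5·p_2), x_2* = 5·M/(3·p_1 + 5·p_2).
Here 3·2.4 + 5·4 = 27.2, giving x_2* = 13.0515.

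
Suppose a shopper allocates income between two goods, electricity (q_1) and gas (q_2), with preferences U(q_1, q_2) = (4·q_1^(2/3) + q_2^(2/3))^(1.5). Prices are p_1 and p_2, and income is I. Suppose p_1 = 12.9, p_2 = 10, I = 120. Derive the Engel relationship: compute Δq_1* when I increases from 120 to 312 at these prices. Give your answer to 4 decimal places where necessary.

MU_q_1 ∝ 4·q_1^(-1/3), MU_q_2 ∝ q_2^(-1/3), so MRS = 4·(q_2/q_1)^(1/3) = p_1/p_2.
Solve for the ratio: q_2/q_1 = [(1/4)·p_1/p_2]^(3).
Substitute q_2 = (q_2/q_1)·q_1 into the budget: q_1* = I/(p_1 + p_2·(q_2/q_1)).
Numerically q_2/q_1 = 0.033542, so q_1* = 120/(12.9 + 10·0.033542) = 9.0666.
At I' = 312: q_1* = 23.5731. Change: 23.5731 − 9.0666 = 14.5065.

Δq_1* = 14.5065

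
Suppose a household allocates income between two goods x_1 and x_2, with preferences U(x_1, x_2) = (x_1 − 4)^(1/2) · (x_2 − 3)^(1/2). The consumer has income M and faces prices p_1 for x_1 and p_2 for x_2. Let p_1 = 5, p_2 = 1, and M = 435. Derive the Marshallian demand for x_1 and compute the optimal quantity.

After buying the subsistence bundle (4, 3), a share 0.5 of the remaining income goes to x_1: x_1* = 4 + 0.5·(M − 4p_1 − 3p_2)/p_1.
Discretionary income = 435 − 4·5 − 3·1 = 412; x_1* = 4 + 0.5·412/5 = 45.2.

x_1* = 45.2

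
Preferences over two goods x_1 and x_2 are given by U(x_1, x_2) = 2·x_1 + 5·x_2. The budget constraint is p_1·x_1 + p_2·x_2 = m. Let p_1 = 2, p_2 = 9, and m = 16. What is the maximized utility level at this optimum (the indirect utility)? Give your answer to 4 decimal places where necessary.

x_1 gives more utility per dollar, so spend all income on x_1: x_1* = m/p_1, x_2* = 0.
Numerically: x_1* = 8, x_2* = 0.
Utility at the optimum: U(8, 0) = 16.

V = 16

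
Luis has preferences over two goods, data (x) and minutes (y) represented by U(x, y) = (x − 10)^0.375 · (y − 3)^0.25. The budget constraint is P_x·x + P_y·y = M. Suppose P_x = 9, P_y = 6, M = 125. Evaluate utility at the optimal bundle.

MRS = (3/2)·(y−3)/(x−10). Tangency with P_x/P_y gives y−3 = (2/3)·(P_x/P_y)·(x−10).
After buying the subsistence bundle (10, 3), a share 0.6 of the remaining income goes to x: x* = 10 + 0.6·(M − 10P_x − 3P_y)/P_x.
Discretionary income = 125 − 10·9 − 3·6 = 17; x* = 10 + 0.6·17/9 = 11.1333; y* = 3 + 0.4·17/6 = 4.1333.
Utility at the optimum: U(11.1333, 4.1333) = 1.0814.

V = 1.0814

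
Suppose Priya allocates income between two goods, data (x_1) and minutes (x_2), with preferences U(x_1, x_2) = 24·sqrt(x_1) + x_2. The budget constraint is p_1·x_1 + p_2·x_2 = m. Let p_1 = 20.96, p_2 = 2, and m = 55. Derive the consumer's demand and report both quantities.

x_1* = 1.3111, x_2* = 13.7595

Plugging in: x_1* = (12·2/20.96)² = 1.3111, x_2* = 13.7595.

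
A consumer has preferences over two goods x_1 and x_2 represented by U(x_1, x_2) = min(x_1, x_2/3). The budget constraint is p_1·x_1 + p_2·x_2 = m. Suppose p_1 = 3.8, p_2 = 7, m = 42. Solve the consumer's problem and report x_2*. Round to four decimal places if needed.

x_2* = 5.0806

Leontief preferences: the optimum is at the kink where x_1/1 = x_2/3, i.e. x_2 = 3·x_1.
Budget: p_1·x_1 + p_2·3·x_1 = m, so (p_1 + 3·p_2)·x_1 = m.
Demand: x_1*(p_1,p_2,m) = m/(p_1 + 3·p_2), x_2* = 3·m/(p_1 + 3·p_2).
Here 3.8 + 3·7 = 24.8, giving x_2* = 5.0806.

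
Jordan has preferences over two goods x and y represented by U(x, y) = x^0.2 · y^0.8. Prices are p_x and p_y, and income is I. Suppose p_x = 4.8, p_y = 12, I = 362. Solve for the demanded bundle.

The MRS is (1/4)·y/x. Set MRS = p_x/p_y.
Rearranging, p_y·y = 4·p_x·x. Substituting into the budget gives p_x·x·(1 + 4) = I.
Demand: x*(p_x,p_y,I) = 0.2·I/p_x and y* = 0.8·I/p_y.
At p_x=4.8, p_y=12, I=362: x* = 0.2·362/4.8 = 15.0833, y* = 24.1333.

x* = 15.0833, y* = 24.1333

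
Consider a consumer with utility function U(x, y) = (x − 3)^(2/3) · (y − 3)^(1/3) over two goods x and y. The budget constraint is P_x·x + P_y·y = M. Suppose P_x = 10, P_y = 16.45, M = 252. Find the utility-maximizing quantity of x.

x* = 14.51

Let x' = x−3, y' = y−3. MRS = 2·y'/x' = P_x/P_y.
After buying the subsistence bundle (3, 3), a share 2/3 of the remaining income goes to x: x* = 3 + 2/3·(M − 3P_x − 3P_y)/P_x.
Discretionary income = 252 − 3·10 − 3·16.45 = 172.65; x* = 3 + 2/3·172.65/10 = 14.51.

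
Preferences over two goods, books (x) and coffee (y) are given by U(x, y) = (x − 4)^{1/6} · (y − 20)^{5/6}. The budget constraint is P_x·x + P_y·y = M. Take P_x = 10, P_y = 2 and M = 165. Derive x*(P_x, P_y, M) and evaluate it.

Substituting into the budget: x* = 4 + 1/6·(M − 4·P_x − 20·P_y)/P_x, and y* = 20 + 5/6·(…)/P_y.
Discretionary income = 165 − 4·10 − 20·2 = 85; x* = 4 + 1/6·85/10 = 5.4167.

x* = 5.4167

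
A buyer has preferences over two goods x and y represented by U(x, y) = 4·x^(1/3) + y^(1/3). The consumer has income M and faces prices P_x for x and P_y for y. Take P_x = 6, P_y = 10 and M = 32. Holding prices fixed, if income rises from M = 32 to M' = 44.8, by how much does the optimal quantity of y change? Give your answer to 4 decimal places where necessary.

Numerically y/x = 0.058095, so x* = 32/(6 + 10·0.058095) = 4.8625 and y* = 0.058095·4.8625 = 0.2825.
At M' = 44.8: y* = 0.3955. Change: 0.3955 − 0.2825 = 0.113.

Δy* = 0.113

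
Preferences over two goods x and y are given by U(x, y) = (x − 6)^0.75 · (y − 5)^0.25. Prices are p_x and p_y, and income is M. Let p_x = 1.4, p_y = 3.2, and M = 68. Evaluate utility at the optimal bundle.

Let x' = x−6, y' = y−5. MRS = 3·y'/x' = p_x/p_y.
After buying the subsistence bundle (6, 5), a share 0.75 of the remaining income goes to x: x* = 6 + 0.75·(M − 6p_x − 5p_y)/p_x.
Discretionary income = 68 − 6·1.4 − 5·3.2 = 43.6; x* = 6 + 0.75·43.6/1.4 = 29.3571; y* = 5 + 0.25·43.6/3.2 = 8.4062.
Utility at the optimum: U(29.3571, 8.4062) = 14.4339.

V = 14.4339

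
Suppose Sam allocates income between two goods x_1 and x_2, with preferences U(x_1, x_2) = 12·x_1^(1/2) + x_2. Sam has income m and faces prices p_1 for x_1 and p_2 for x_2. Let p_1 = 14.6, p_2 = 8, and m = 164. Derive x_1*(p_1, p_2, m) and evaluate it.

Set MRS = p_1/p_2: 6·x_1^(−1/2) = p_1/p_2.
Thus x_1* = (6·p_2/p_1)² — independent of m — with the rest of income spent on x_2.
Plugging in: x_1* = (6·8/14.6)² = 10.8088.

x_1* = 10.8088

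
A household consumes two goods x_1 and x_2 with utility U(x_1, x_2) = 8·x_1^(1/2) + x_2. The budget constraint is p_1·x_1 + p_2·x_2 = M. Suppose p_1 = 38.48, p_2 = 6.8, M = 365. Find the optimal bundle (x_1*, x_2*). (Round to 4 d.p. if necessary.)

x_1* = 0.4997, x_2* = 50.849

Solve: √x_1 = 4·p_2/p_1, so x_1*(p_1,p_2) = (4·p_2/p_1)², and x_2* = (M − p_1·x_1*)/p_2.
Plugging in: x_1* = (4·6.8/38.48)² = 0.4997, x_2* = 50.849.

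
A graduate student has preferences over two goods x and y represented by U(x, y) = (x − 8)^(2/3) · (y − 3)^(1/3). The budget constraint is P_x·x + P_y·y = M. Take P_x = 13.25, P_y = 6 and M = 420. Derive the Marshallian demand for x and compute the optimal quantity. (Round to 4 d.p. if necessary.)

This is Cobb-Douglas in (x−8, y−3): tangency gives 2/3·P_y·(y−3) = 1/3·P_x·(x−8).
Substituting into the budget: x* = 8 + 2/3·(M − 8·P_x − 3·P_y)/P_x, and y* = 3 + 1/3·(…)/P_y.
Discretionary income = 420 − 8·13.25 − 3·6 = 296; x* = 8 + 2/3·296/13.25 = 22.8931.

x* = 22.8931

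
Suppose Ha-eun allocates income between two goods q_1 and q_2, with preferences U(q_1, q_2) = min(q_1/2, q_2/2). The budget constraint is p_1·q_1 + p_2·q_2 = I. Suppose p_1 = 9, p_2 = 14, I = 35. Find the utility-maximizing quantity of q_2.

q_2* = 1.5217

Leontief preferences: the optimum is at the kink where q_1/2 = q_2/2, i.e. q_2 = q_1.
Budget: p_1·q_1 + p_2·q_1 = I, so (2·p_1 + 2·p_2)·q_1 = 2·I.
Demand: q_1*(p_1,p_2,I) = 2·I/(2·p_1 + 2·p_2), q_2* = 2·I/(2·p_1 + 2·p_2).
Here 2·9 + 2·14 = 46, giving q_2* = 1.5217.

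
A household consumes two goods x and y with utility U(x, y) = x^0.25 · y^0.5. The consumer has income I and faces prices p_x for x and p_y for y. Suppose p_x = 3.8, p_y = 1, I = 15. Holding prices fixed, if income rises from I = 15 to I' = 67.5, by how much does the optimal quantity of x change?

Δx* = 4.6053

Demand: x*(p_x,p_y,I) = 1/3·I/p_x and y* = 2/3·I/p_y.
At p_x=3.8, p_y=1, I=15: x* = 1/3·15/3.8 = 1.3158.
At I' = 67.5: x* = 5.9211. Change: 5.9211 − 1.3158 = 4.6053.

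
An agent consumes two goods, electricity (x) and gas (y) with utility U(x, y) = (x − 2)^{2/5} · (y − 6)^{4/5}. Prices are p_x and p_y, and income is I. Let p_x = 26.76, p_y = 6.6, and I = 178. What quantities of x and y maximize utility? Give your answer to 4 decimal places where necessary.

MRS = (1/2)·(y−6)/(x−2). Tangency with p_x/p_y gives y−6 = 2·(p_x/p_y)·(x−2).
After buying the subsistence bundle (2, 6), a share 1/3 of the remaining income goes to x: x* = 2 + 1/3·(I − 2p_x − 6p_y)/p_x.
Discretionary income = 178 − 2·26.76 − 6·6.6 = 84.88; x* = 2 + 1/3·84.88/26.76 = 3.0573; y* = 6 + 2/3·84.88/6.6 = 14.5737.

x* = 3.0573, y* = 14.5737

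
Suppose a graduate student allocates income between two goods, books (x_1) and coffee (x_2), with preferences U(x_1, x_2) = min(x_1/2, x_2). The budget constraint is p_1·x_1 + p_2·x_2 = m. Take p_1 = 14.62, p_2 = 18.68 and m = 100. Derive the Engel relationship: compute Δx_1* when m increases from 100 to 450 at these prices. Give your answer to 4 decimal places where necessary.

Here 2·14.62 + 18.68 = 47.92, giving x_1* = 4.1736.
At m' = 450: x_1* = 18.7813. Change: 18.7813 − 4.1736 = 14.6077.

Δx_1* = 14.6077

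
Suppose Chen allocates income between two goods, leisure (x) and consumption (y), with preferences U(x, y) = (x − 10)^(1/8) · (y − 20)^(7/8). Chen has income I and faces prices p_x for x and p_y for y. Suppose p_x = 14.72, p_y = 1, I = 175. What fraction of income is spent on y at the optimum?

MRS = (1/7)·(y−20)/(x−10). Tangency with p_x/p_y gives y−20 = 7·(p_x/p_y)·(x−10).
After buying the subsistence bundle (10, 20), a share 0.125 of the remaining income goes to x: x* = 10 + 0.125·(I − 10p_x − 20p_y)/p_x.
Discretionary income = 175 − 10·14.72 − 20·1 = 7.8; x* = 10 + 0.125·7.8/14.72 = 10.0662; y* = 20 + 0.875·7.8/1 = 26.825.
Expenditure on y: 1·26.825 = 26.825; share = 0.1533.

share on y = 0.1533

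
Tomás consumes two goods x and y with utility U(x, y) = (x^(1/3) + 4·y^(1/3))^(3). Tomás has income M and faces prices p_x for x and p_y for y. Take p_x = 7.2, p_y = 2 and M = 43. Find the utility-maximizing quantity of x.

Numerically y/x = 54.644158, so x* = 43/(7.2 + 2·54.644158) = 0.3691.

x* = 0.3691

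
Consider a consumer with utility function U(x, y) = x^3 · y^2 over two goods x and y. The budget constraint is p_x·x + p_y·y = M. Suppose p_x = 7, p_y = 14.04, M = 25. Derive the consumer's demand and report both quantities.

MU_x/MU_y = (3·y)/(2·x); tangency sets this equal to p_x/p_y.
Rearranging, p_y·y = (2/3)·p_x·x. Substituting into the budget gives p_x·x·(1 + (2/3)) = M.
Demand: x*(p_x,p_y,M) = 0.6·M/p_x and y* = 0.4·M/p_y.
At p_x=7, p_y=14.04, M=25: x* = 0.6·25/7 = 2.1429, y* = 0.7123.

x* = 2.1429, y* = 0.7123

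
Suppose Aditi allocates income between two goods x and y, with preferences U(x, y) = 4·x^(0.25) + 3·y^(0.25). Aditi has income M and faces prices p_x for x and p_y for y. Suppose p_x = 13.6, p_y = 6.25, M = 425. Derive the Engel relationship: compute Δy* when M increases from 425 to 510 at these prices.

Δy* = 6.3775

Substitute y = (y/x)·x into the budget: x* = M/(p_x + p_y·(y/x)).
Numerically y/x = 1.92144, so x* = 425/(13.6 + 6.25·1.92144) = 16.5957 and y* = 1.92144·16.5957 = 31.8877.
At M' = 510: y* = 38.2652. Change: 38.2652 − 31.8877 = 6.3775.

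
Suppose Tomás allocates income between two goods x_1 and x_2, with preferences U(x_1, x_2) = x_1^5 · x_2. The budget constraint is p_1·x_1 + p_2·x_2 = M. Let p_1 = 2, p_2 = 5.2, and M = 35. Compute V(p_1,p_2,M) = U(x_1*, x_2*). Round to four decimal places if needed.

V = 739941.6327

Tangency: MRS = 5·x_2/x_1 = p_1/p_2.
Rearranging, p_2·x_2 = (1/5)·p_1·x_1. Substituting into the budget gives p_1·x_1·(1 + (1/5)) = M.
Demand: x_1*(p_1,p_2,M) = 5/6·M/p_1 and x_2* = 1/6·M/p_2.
At p_1=2, p_2=5.2, M=35: x_1* = 5/6·35/2 = 14.5833, x_2* = 1.1218.
Utility at the optimum: U(14.5833, 1.1218) = 739941.6327.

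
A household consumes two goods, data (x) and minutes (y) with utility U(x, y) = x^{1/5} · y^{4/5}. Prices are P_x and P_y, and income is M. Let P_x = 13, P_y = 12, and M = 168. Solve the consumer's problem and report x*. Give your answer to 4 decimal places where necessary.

Demand: x*(P_x,P_y,M) = 0.2·M/P_x and y* = 0.8·M/P_y.
At P_x=13, P_y=12, M=168: x* = 0.2·168/13 = 2.5846.

x* = 2.5846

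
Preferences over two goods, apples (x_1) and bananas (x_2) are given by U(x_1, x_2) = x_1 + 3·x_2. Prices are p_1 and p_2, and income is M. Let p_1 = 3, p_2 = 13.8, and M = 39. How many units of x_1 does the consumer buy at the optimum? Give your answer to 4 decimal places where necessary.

Linear utility — the consumer picks whichever good has higher MU/price: 1/3 = 0.3333 vs 3/13.8 = 0.2174.
x_1 gives more utility per dollar, so spend all income on x_1: x_1* = M/p_1, x_2* = 0.
Numerically: x_1* = 13, x_2* = 0.

x_1* = 13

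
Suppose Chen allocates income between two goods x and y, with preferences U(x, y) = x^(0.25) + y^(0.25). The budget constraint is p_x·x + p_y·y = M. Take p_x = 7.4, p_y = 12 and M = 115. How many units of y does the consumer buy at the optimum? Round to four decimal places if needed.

From the CES first-order condition, (y/x)^(0.75) = p_x/p_y.
Solve for the ratio: y/x = [p_x/p_y]^(4/3).
With the ratio pinned down, the budget gives x* = M/(p_x + p_y·(y/x)) and y* = (y/x)·x*.
Numerically y/x = 0.524889, so x* = 115/(7.4 + 12·0.524889) = 8.395 and y* = 0.524889·8.395 = 4.4064.

y* = 4.4064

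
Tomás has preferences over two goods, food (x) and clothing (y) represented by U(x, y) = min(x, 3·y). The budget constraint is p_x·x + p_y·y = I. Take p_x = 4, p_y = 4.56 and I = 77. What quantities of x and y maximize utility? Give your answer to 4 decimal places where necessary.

x* = 13.9493, y* = 4.6498

With perfect complements, no substitution: consume in ratio x:y = 3:1.
Budget: p_x·x + p_y·(1/3)·x = I, so (3·p_x + p_y)·x = 3·I.
Demand: x*(p_x,p_y,I) = 3·I/(3·p_x + p_y), y* = I/(3·p_x + p_y).
Here 3·4 + 4.56 = 16.56, giving x* = 13.9493 and y* = 4.6498.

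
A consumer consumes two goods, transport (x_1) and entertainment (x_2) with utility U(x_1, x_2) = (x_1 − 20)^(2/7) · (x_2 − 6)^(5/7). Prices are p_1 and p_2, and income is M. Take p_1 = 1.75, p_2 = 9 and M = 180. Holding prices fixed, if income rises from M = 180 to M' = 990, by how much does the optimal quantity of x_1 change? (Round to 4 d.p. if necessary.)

Δx_1* = 132.2449

MRS = (2/5)·(x_2−6)/(x_1−20). Tangency with p_1/p_2 gives x_2−6 = (5/2)·(p_1/p_2)·(x_1−20).
After buying the subsistence bundle (20, 6), a share 2/7 of the remaining income goes to x_1: x_1* = 20 + 2/7·(M − 20p_1 − 6p_2)/p_1.
Discretionary income = 180 − 20·1.75 − 6·9 = 91; x_1* = 20 + 2/7·91/1.75 = 34.8571.
At M' = 990: x_1* = 167.102. Change: 167.102 − 34.8571 = 132.2449.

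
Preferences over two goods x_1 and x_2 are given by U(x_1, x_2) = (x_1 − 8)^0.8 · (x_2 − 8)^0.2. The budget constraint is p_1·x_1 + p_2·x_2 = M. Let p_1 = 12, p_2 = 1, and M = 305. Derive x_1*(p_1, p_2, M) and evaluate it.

Discretionary income = 305 − 8·12 − 8·1 = 201; x_1* = 8 + 0.8·201/12 = 21.4.

x_1* = 21.4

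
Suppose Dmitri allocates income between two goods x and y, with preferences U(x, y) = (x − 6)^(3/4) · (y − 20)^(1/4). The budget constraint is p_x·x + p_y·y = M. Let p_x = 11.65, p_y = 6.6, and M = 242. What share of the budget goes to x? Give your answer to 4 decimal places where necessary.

share on x = 0.4131

This is Cobb-Douglas in (x−6, y−20): tangency gives 0.75·p_y·(y−20) = 0.25·p_x·(x−6).
Substituting into the budget: x* = 6 + 0.75·(M − 6·p_x − 20·p_y)/p_x, and y* = 20 + 0.25·(…)/p_y.
Discretionary income = 242 − 6·11.65 − 20·6.6 = 40.1; x* = 6 + 0.75·40.1/11.65 = 8.5815; y* = 20 + 0.25·40.1/6.6 = 21.5189.
Expenditure on x: 11.65·8.5815 = 99.975; share = 0.4131.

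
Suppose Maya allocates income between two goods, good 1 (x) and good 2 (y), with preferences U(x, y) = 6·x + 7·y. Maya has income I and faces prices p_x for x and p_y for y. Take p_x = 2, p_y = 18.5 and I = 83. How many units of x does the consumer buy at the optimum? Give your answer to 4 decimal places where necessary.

x* = 41.5

Perfect substitutes: compare marginal utility per dollar. 6/p_x vs 7/p_y → 3 vs 0.3784.
x gives more utility per dollar, so spend all income on x: x* = I/p_x, y* = 0.
Numerically: x* = 41.5, y* = 0.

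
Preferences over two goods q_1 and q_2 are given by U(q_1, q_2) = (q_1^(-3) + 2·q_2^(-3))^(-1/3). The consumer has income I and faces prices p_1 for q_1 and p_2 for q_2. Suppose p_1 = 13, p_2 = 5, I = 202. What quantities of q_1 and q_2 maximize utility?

q_1* = 9.8295, q_2* = 14.8433

From the CES first-order condition, (1/2)·(q_2/q_1)^(4) = p_1/p_2.
Hence q_2/q_1 = (2·p_1/p_2)^(1/(4)), i.e. raised to the 0.25 power.
Substitute q_2 = (q_2/q_1)·q_1 into the budget: q_1* = I/(p_1 + p_2·(q_2/q_1)).
Numerically q_2/q_1 = 1.510083, so q_1* = 202/(13 + 5·1.510083) = 9.8295 and q_2* = 1.510083·9.8295 = 14.8433.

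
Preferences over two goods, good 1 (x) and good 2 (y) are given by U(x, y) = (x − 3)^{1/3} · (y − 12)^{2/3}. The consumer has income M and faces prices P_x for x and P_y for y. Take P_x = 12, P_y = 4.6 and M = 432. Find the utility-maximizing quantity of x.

x* = 12.4667

This is Cobb-Douglas in (x−3, y−12): tangency gives 1/3·P_y·(y−12) = 2/3·P_x·(x−3).
After buying the subsistence bundle (3, 12), a share 1/3 of the remaining income goes to x: x* = 3 + 1/3·(M − 3P_x − 12P_y)/P_x.
Discretionary income = 432 − 3·12 − 12·4.6 = 340.8; x* = 3 + 1/3·340.8/12 = 12.4667.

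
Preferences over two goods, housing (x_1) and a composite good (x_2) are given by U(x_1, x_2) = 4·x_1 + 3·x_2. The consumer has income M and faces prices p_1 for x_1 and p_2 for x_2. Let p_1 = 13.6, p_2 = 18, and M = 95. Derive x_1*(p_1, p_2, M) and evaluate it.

Perfect substitutes: compare marginal utility per dollar. 4/p_1 vs 3/p_2 → 0.2941 vs 0.1667.
x_1 gives more utility per dollar, so spend all income on x_1: x_1* = M/p_1, x_2* = 0.
Numerically: x_1* = 6.9853, x_2* = 0.

x_1* = 6.9853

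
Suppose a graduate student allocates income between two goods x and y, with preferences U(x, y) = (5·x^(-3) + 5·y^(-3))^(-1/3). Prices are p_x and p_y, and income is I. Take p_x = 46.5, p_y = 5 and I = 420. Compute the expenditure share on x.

share on x = 0.8419

MU_x ∝ 5·x^(-4), MU_y ∝ 5·y^(-4), so MRS = (y/x)^(4) = p_x/p_y.
Hence y/x = (p_x/p_y)^(1/(4)), i.e. raised to the 0.25 power.
With the ratio pinned down, the budget gives x* = I/(p_x + p_y·(y/x)) and y* = (y/x)·x*.
Numerically y/x = 1.746308, so x* = 420/(46.5 + 5·1.746308) = 7.6044 and y* = 1.746308·7.6044 = 13.2795.
Expenditure on x: 46.5·7.6044 = 353.6023; share = 0.8419.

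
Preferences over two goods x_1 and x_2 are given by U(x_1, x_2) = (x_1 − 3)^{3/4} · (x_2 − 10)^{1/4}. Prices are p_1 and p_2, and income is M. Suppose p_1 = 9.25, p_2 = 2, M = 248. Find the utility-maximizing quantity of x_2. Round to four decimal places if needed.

x_2* = 35.0312

Substituting into the budget: x_1* = 3 + 0.75·(M − 3·p_1 − 10·p_2)/p_1, and x_2* = 10 + 0.25·(…)/p_2.
Discretionary income = 248 − 3·9.25 − 10·2 = 200.25; x_2* = 10 + 0.25·200.25/2 = 35.0312.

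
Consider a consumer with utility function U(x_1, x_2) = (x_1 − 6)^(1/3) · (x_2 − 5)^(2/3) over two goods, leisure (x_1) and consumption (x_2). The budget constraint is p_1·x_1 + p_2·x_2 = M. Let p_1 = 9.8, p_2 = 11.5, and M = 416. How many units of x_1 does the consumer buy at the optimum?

x_1* = 16.1939

MRS = (1/2)·(x_2−5)/(x_1−6). Tangency with p_1/p_2 gives x_2−5 = 2·(p_1/p_2)·(x_1−6).
Substituting into the budget: x_1* = 6 + 1/3·(M − 6·p_1 − 5·p_2)/p_1, and x_2* = 5 + 2/3·(…)/p_2.
Discretionary income = 416 − 6·9.8 − 5·11.5 = 299.7; x_1* = 6 + 1/3·299.7/9.8 = 16.1939.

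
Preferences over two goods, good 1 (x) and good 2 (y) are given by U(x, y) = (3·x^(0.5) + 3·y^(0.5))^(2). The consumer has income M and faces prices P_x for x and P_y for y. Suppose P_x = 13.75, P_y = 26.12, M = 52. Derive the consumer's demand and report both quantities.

From the CES first-order condition, (y/x)^(0.5) = P_x/P_y.
Solve for the ratio: y/x = [P_x/P_y]^(2).
Substitute y = (y/x)·x into the budget: x* = M/(P_x + P_y·(y/x)).
Numerically y/x = 0.277114, so x* = 52/(13.75 + 26.12·0.277114) = 2.4776 and y* = 0.277114·2.4776 = 0.6866.

x* = 2.4776, y* = 0.6866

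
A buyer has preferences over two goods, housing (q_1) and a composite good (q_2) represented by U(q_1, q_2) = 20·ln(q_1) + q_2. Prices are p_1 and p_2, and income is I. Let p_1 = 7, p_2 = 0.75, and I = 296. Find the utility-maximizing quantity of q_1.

MU_q_1 = 20/q_1, MU_q_2 = 1. Tangency: 20/q_1 = p_1/p_2.
So q_1*(p_1,p_2) = 20·p_2/p_1, independent of income; and q_2* = (I − 20·p_2)/p_2.
At the given prices: q_1* = 20·0.75/7 = 2.1429.

q_1* = 2.1429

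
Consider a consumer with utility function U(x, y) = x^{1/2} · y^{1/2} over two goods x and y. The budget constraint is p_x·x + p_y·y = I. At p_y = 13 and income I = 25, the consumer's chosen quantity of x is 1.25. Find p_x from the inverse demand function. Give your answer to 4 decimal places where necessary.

p_x = 10

The MRS is y/x. Set MRS = p_x/p_y.
So 0.5·p_y·y = 0.5·p_x·x; combined with the budget, a share 0.5 of income goes to x.
Demand: x*(p_x,p_y,I) = 0.5·I/p_x and y* = 0.5·I/p_y.
Set x* = 1.25 in the demand function and solve for p_x: p_x = 10.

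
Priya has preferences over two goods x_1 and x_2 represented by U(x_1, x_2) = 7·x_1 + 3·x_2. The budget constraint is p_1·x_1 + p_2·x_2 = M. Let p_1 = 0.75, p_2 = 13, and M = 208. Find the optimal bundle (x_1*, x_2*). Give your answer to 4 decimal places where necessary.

Linear utility — the consumer picks whichever good has higher MU/price: 7/0.75 = 9.3333 vs 3/13 = 0.2308.
x_1 gives more utility per dollar, so spend all income on x_1: x_1* = M/p_1, x_2* = 0.
Numerically: x_1* = 277.3333, x_2* = 0.

x_1* = 277.3333, x_2* = 0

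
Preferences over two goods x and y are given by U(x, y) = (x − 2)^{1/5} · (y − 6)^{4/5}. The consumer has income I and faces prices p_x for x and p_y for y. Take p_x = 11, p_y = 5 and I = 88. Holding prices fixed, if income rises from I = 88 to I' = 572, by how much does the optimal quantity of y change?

This is Cobb-Douglas in (x−2, y−6): tangency gives 0.2·p_y·(y−6) = 0.8·p_x·(x−2).
Substituting into the budget: x* = 2 + 0.2·(I − 2·p_x − 6·p_y)/p_x, and y* = 6 + 0.8·(…)/p_y.
Discretionary income = 88 − 2·11 − 6·5 = 36; y* = 6 + 0.8·36/5 = 11.76.
At I' = 572: y* = 89.2. Change: 89.2 − 11.76 = 77.44.

Δy* = 77.44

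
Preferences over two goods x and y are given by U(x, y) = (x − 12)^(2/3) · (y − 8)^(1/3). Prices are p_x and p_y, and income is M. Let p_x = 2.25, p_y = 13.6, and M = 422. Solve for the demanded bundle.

x* = 96.8, y* = 15.0147

This is Cobb-Douglas in (x−12, y−8): tangency gives 2/3·p_y·(y−8) = 1/3·p_x·(x−12).
After buying the subsistence bundle (12, 8), a share 2/3 of the remaining income goes to x: x* = 12 + 2/3·(M − 12p_x − 8p_y)/p_x.
Discretionary income = 422 − 12·2.25 − 8·13.6 = 286.2; x* = 12 + 2/3·286.2/2.25 = 96.8; y* = 8 + 1/3·286.2/13.6 = 15.0147.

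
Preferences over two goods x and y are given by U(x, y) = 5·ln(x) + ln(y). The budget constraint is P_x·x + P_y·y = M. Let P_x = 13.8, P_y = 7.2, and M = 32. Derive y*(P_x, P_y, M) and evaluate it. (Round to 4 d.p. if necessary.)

y* = 0.7407

MU_x/MU_y = (5·y)/(x); tangency sets this equal to P_x/P_y.
So 5·P_y·y = P_x·x; combined with the budget, a share 5/6 of income goes to x.
Demand: x*(P_x,P_y,M) = 5/6·M/P_x and y* = 1/6·M/P_y.
At P_x=13.8, P_y=7.2, M=32: y* = 1/6·32/7.2 = 0.7407.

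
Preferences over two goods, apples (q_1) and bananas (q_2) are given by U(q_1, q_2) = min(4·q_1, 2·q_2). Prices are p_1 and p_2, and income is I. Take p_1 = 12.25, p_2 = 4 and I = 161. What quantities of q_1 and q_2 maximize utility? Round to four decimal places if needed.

q_1* = 7.9506, q_2* = 15.9012

With perfect complements, no substitution: consume in ratio q_1:q_2 = 2:4.
Budget: p_1·q_1 + p_2·2·q_1 = I, so (2·p_1 + 4·p_2)·q_1 = 2·I.
Demand: q_1*(p_1,p_2,I) = 2·I/(2·p_1 + 4·p_2), q_2* = 4·I/(2·p_1 + 4·p_2).
Here 2·12.25 + 4·4 = 40.5, giving q_1* = 7.9506 and q_2* = 15.9012.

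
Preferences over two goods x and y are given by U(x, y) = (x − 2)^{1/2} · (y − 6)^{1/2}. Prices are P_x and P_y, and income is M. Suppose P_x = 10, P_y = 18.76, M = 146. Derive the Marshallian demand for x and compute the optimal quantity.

x* = 2.672

Let x' = x−2, y' = y−6. MRS = y'/x' = P_x/P_y.
After buying the subsistence bundle (2, 6), a share 0.5 of the remaining income goes to x: x* = 2 + 0.5·(M − 2P_x − 6P_y)/P_x.
Discretionary income = 146 − 2·10 − 6·18.76 = 13.44; x* = 2 + 0.5·13.44/10 = 2.672.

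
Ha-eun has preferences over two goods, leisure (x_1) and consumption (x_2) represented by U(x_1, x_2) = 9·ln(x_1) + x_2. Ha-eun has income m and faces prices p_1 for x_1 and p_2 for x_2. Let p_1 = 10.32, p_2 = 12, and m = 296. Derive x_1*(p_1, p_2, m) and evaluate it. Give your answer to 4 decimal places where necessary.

x_1* = 10.4651

Set MRS = p_1/p_2: (9/x_1)/1 = p_1/p_2.
So x_1*(p_1,p_2) = 9·p_2/p_1, independent of income; and x_2* = (m − 9·p_2)/p_2.
At the given prices: x_1* = 9·12/10.32 = 10.4651.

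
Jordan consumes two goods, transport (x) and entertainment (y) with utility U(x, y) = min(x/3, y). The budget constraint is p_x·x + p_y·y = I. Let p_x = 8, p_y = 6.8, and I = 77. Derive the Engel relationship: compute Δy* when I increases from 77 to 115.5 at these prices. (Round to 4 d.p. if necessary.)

Δy* = 1.25

With perfect complements, no substitution: consume in ratio x:y = 3:1.
Budget: p_x·x + p_y·(1/3)·x = I, so (3·p_x + p_y)·x = 3·I.
Demand: x*(p_x,p_y,I) = 3·I/(3·p_x + p_y), y* = I/(3·p_x + p_y).
Here 3·8 + 6.8 = 30.8, giving y* = 2.5.
At I' = 115.5: y* = 3.75. Change: 3.75 − 2.5 = 1.25.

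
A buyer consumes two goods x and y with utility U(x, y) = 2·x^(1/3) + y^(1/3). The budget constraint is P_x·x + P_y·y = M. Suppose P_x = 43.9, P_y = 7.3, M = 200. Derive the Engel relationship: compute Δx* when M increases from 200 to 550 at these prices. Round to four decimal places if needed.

MRS = MU_x/MU_y = 2·(y/x)^(2/3). Set equal to P_x/P_y.
Hence y/x = ((1/2)·P_x/P_y)^(1/(2/3)), i.e. raised to the 1.5 power.
Substitute y = (y/x)·x into the budget: x* = M/(P_x + P_y·(y/x)).
Numerically y/x = 5.213958, so x* = 200/(43.9 + 7.3·5.213958) = 2.4402.
At M' = 550: x* = 6.7104. Change: 6.7104 − 2.4402 = 4.2703.

Δx* = 4.2703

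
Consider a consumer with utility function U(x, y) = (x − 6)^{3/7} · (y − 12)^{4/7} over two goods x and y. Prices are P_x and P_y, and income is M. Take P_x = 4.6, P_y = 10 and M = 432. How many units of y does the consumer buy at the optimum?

After buying the subsistence bundle (6, 12), a share 3/7 of the remaining income goes to x: x* = 6 + 3/7·(M − 6P_x − 12P_y)/P_x.
Discretionary income = 432 − 6·4.6 − 12·10 = 284.4; y* = 12 + 4/7·284.4/10 = 28.2514.

y* = 28.2514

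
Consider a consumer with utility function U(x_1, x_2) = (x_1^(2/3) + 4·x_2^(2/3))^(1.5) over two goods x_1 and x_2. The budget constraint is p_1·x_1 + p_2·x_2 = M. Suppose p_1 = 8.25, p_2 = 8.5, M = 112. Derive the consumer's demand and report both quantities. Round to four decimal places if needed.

With the ratio pinned down, the budget gives x_1* = M/(p_1 + p_2·(x_2/x_1)) and x_2* = (x_2/x_1)·x_1*.
Numerically x_2/x_1 = 58.517403, so x_1* = 112/(8.25 + 8.5·58.517403) = 0.2215 and x_2* = 58.517403·0.2215 = 12.9615.

x_1* = 0.2215, x_2* = 12.9615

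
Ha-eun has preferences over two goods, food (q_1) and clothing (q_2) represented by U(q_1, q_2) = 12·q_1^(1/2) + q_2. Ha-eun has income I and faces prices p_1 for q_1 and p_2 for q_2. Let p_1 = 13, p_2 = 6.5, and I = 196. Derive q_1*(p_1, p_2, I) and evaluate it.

q_1* = 9

Utility is quasi-linear in q_2; the FOC for q_1 is 6/√q_1 = p_1/p_2.
Solve: √q_1 = 6·p_2/p_1, so q_1*(p_1,p_2) = (6·p_2/p_1)², and q_2* = (I − p_1·q_1*)/p_2.
Plugging in: q_1* = (6·6.5/13)² = 9.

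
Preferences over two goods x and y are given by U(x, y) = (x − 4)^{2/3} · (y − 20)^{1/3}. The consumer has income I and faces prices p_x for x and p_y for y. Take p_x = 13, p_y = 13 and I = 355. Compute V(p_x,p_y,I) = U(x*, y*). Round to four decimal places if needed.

After buying the subsistence bundle (4, 20), a share 2/3 of the remaining income goes to x: x* = 4 + 2/3·(I − 4p_x − 20p_y)/p_x.
Discretionary income = 355 − 4·13 − 20·13 = 43; x* = 4 + 2/3·43/13 = 6.2051; y* = 20 + 1/3·43/13 = 21.1026.
Utility at the optimum: U(6.2051, 21.1026) = 1.7502.

V = 1.7502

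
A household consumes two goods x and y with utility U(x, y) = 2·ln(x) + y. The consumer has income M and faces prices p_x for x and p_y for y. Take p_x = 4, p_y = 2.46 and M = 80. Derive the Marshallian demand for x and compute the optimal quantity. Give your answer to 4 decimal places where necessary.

x* = 1.23

So x*(p_x,p_y) = 2·p_y/p_x, independent of income; and y* = (M − 2·p_y)/p_y.
At the given prices: x* = 2·2.46/4 = 1.23.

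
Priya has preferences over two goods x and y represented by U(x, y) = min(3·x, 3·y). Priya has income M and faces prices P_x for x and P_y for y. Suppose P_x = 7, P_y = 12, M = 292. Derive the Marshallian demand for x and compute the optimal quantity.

x* = 15.3684

With perfect complements, no substitution: consume in ratio x:y = 3:3.
Budget: P_x·x + P_y·x = M, so (3·P_x + 3·P_y)·x = 3·M.
Demand: x*(P_x,P_y,M) = 3·M/(3·P_x + 3·P_y), y* = 3·M/(3·P_x + 3·P_y).
Here 3·7 + 3·12 = 57, giving x* = 15.3684.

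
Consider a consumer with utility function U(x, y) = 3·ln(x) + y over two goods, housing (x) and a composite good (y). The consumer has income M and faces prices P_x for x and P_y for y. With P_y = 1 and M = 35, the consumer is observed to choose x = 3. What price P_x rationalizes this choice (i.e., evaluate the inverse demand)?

P_x = 1

MU_x = 3/x, MU_y = 1. Tangency: 3/x = P_x/P_y.
So x*(P_x,P_y) = 3·P_y/P_x, independent of income; and y* = (M − 3·P_y)/P_y.
Set x* = 3 in the demand function and solve for P_x: P_x = 1.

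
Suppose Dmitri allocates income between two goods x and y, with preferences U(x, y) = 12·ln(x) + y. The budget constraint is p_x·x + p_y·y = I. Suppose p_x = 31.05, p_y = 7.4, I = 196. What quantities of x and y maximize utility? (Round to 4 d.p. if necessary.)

Set MRS = p_x/p_y: (12/x)/1 = p_x/p_y.
So x*(p_x,p_y) = 12·p_y/p_x, independent of income; and y* = (I − 12·p_y)/p_y.
At the given prices: x* = 12·7.4/31.05 = 2.8599, and y* = 14.4865.

x* = 2.8599, y* = 14.4865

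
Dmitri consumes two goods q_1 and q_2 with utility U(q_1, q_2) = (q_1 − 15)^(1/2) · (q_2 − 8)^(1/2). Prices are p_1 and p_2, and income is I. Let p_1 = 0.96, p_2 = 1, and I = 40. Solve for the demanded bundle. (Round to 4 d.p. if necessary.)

Let q_1' = q_1−15, q_2' = q_2−8. MRS = q_2'/q_1' = p_1/p_2.
After buying the subsistence bundle (15, 8), a share 0.5 of the remaining income goes to q_1: q_1* = 15 + 0.5·(I − 15p_1 − 8p_2)/p_1.
Discretionary income = 40 − 15·0.96 − 8·1 = 17.6; q_1* = 15 + 0.5·17.6/0.96 = 24.1667; q_2* = 8 + 0.5·17.6/1 = 16.8.

q_1* = 24.1667, q_2* = 16.8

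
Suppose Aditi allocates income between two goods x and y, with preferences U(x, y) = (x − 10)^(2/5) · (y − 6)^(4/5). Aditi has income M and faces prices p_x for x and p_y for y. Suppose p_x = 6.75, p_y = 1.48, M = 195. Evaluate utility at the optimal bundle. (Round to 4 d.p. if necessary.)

MRS = (1/2)·(y−6)/(x−10). Tangency with p_x/p_y gives y−6 = 2·(p_x/p_y)·(x−10).
After buying the subsistence bundle (10, 6), a share 1/3 of the remaining income goes to x: x* = 10 + 1/3·(M − 10p_x − 6p_y)/p_x.
Discretionary income = 195 − 10·6.75 − 6·1.48 = 118.62; x* = 10 + 1/3·118.62/6.75 = 15.8578; y* = 6 + 2/3·118.62/1.48 = 59.4324.
Utility at the optimum: U(15.8578, 59.4324) = 48.9032.

V = 48.9032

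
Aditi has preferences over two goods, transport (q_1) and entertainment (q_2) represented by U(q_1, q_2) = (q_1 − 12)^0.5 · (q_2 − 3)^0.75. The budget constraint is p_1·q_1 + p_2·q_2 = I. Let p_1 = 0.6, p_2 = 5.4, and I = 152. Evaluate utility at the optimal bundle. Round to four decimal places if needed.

This is Cobb-Douglas in (q_1−12, q_2−3): tangency gives 0.5·p_2·(q_2−3) = 0.75·p_1·(q_1−12).
Substituting into the budget: q_1* = 12 + 0.4·(I − 12·p_1 − 3·p_2)/p_1, and q_2* = 3 + 0.6·(…)/p_2.
Discretionary income = 152 − 12·0.6 − 3·5.4 = 128.6; q_1* = 12 + 0.4·128.6/0.6 = 97.7333; q_2* = 3 + 0.6·128.6/5.4 = 17.2889.
Utility at the optimum: U(97.7333, 17.2889) = 68.0493.

V = 68.0493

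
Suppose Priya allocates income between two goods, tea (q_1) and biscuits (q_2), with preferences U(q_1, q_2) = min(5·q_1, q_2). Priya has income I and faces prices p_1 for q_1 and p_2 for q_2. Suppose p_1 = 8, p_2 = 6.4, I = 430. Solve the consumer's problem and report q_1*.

q_1* = 10.75

With perfect complements, no substitution: consume in ratio q_1:q_2 = 1:5.
Budget: p_1·q_1 + p_2·5·q_1 = I, so (p_1 + 5·p_2)·q_1 = I.
Demand: q_1*(p_1,p_2,I) = I/(p_1 + 5·p_2), q_2* = 5·I/(p_1 + 5·p_2).
Here 8 + 5·6.4 = 40, giving q_1* = 10.75.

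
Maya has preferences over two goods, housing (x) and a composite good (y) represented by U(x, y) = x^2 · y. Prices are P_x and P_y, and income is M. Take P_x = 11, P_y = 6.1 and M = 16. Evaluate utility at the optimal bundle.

V = 0.8221

Demand: x*(P_x,P_y,M) = 2/3·M/P_x and y* = 1/3·M/P_y.
At P_x=11, P_y=6.1, M=16: x* = 2/3·16/11 = 0.9697, y* = 0.8743.
Utility at the optimum: U(0.9697, 0.8743) = 0.8221.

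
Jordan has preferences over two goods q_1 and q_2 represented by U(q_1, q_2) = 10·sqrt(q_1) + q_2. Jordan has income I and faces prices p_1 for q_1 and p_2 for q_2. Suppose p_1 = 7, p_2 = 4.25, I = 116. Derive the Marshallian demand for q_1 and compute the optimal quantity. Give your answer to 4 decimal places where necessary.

q_1* = 9.2156

Utility is quasi-linear in q_2; the FOC for q_1 is 5/√q_1 = p_1/p_2.
Thus q_1* = (5·p_2/p_1)² — independent of I — with the rest of income spent on q_2.
Plugging in: q_1* = (5·4.25/7)² = 9.2156.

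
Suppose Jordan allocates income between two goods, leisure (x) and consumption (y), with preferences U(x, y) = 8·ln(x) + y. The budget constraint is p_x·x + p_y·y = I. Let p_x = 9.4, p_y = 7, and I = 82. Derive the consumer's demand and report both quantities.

Set MRS = p_x/p_y: (8/x)/1 = p_x/p_y.
So x*(p_x,p_y) = 8·p_y/p_x, independent of income; and y* = (I − 8·p_y)/p_y.
At the given prices: x* = 8·7/9.4 = 5.9574, and y* = 3.7143.

x* = 5.9574, y* = 3.7143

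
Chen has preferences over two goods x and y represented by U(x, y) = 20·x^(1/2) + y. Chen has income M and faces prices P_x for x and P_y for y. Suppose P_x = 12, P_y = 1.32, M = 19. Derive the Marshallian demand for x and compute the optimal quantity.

Utility is quasi-linear in y; the FOC for x is 10/√x = P_x/P_y.
Thus x* = (10·P_y/P_x)² — independent of M — with the rest of income spent on y.
Plugging in: x* = (10·1.32/12)² = 1.21.

x* = 1.21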